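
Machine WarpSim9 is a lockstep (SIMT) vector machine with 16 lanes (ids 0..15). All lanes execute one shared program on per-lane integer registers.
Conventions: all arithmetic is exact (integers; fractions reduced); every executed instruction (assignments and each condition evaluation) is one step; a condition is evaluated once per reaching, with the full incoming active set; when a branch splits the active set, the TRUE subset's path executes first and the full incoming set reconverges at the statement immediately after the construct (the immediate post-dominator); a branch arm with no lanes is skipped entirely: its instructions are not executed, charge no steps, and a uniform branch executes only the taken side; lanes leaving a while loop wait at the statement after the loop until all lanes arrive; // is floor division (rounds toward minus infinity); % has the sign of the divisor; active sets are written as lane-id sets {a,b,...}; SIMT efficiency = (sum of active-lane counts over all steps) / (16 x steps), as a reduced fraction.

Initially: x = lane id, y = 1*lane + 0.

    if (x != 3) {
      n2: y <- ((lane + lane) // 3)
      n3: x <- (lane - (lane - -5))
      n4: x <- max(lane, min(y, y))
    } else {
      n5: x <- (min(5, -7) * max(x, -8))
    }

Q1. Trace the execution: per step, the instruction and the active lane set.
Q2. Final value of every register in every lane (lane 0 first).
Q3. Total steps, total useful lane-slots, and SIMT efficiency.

step 0: eval (x != 3)                {0,1,2,3,4,5,6,7,8,9,10,11,12,13,14,15}
step 1: y <- ((lane + lane) // 3)    {0,1,2,4,5,6,7,8,9,10,11,12,13,14,15}
step 2: x <- (lane - (lane - -5))    {0,1,2,4,5,6,7,8,9,10,11,12,13,14,15}
step 3: x <- max(lane, min(y, y))    {0,1,2,4,5,6,7,8,9,10,11,12,13,14,15}
step 4: x <- (min(5, -7) * max(x, -8)) {3}

Answer: 5 steps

x: 0,1,2,-21,4,5,6,7,8,9,10,11,12,13,14,15
y: 0,0,1,3,2,3,4,4,5,6,6,7,8,8,9,10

steps = 5; useful = 62; efficiency = 62/80 = 31/40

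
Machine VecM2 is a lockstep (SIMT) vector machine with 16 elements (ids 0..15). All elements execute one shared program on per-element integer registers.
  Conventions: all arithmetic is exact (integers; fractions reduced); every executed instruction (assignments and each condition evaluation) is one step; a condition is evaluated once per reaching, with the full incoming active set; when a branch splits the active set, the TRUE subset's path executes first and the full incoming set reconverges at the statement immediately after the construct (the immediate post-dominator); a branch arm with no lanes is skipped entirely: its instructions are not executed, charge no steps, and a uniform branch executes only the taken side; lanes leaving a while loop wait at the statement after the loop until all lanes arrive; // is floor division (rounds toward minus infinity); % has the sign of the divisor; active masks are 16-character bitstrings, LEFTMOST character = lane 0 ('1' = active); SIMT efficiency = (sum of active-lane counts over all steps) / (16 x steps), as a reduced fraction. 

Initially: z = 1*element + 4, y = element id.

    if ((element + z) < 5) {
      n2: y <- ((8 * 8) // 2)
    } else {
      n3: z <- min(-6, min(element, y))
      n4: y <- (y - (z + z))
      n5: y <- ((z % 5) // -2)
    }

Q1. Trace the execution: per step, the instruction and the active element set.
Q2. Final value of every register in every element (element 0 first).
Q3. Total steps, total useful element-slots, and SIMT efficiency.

step 0: eval ((element + z) < 5)     1111111111111111
step 1: y <- ((8 * 8) // 2)          1000000000000000
step 2: z <- min(-6, min(element, y)) 0111111111111111
step 3: y <- (y - (z + z))           0111111111111111
step 4: y <- ((z % 5) // -2)         0111111111111111

Answer: 5 steps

z: 4,-6,-6,-6,-6,-6,-6,-6,-6,-6,-6,-6,-6,-6,-6,-6
y: 32,-2,-2,-2,-2,-2,-2,-2,-2,-2,-2,-2,-2,-2,-2,-2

steps = 5; useful = 62; efficiency = 62/80 = 31/40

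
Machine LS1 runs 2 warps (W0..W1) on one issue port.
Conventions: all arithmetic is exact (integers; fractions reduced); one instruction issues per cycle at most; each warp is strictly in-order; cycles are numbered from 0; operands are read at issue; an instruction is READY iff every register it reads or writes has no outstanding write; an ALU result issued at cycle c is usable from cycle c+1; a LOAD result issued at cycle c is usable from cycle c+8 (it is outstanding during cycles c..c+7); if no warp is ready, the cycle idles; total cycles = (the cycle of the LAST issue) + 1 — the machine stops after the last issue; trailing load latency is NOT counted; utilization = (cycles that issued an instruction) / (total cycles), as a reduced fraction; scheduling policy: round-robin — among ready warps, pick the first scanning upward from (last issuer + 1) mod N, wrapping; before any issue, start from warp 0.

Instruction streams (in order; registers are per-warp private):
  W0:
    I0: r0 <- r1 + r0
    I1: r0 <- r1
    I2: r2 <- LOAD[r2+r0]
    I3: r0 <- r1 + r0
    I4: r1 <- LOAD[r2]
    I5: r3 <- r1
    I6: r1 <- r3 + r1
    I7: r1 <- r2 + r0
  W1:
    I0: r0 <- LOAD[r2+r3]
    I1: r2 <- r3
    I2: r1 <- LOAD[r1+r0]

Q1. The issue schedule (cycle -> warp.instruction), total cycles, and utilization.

cycle 0: W0.I0
cycle 1: W1.I0
cycle 2: W0.I1
cycle 3: W1.I1
cycle 4: W0.I2
cycle 5: W0.I3
cycle 6: idle
cycle 7: idle
cycle 8: idle
cycle 9: W1.I2
cycle 10: idle
cycle 11: idle
cycle 12: W0.I4
cycle 13: idle
cycle 14: idle
cycle 15: idle
cycle 16: idle
cycle 17: idle
cycle 18: idle
cycle 19: idle
cycle 20: W0.I5
cycle 21: W0.I6
cycle 22: W0.I7

Answer: 23 cycles, utilization 11/23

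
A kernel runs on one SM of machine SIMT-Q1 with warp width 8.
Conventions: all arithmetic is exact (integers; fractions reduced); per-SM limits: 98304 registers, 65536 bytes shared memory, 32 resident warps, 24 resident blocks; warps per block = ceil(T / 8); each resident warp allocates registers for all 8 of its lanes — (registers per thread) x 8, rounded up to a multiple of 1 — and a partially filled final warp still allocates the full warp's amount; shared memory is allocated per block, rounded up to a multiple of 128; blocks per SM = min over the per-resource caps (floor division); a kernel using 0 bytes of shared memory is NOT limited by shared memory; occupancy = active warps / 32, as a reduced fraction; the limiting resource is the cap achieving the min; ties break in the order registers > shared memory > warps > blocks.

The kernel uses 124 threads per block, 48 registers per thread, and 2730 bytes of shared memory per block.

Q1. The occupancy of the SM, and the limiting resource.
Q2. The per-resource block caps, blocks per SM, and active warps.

Answer: occupancy 1, limited by warps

registers: 16 blocks
shared memory: 23 blocks
warps: 2 blocks
blocks: 24 blocks

Answer: 2 blocks, 32 active warps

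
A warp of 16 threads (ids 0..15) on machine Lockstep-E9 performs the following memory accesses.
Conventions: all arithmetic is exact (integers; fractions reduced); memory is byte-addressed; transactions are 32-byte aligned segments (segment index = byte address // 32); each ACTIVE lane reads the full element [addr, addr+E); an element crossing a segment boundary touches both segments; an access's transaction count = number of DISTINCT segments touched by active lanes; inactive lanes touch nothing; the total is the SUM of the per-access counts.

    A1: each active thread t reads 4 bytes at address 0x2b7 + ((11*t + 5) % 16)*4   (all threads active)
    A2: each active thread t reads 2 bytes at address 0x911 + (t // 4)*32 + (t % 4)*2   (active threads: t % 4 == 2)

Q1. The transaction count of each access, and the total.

A1: 3 transactions
A2: 4 transactions

Answer: 3,4; total 7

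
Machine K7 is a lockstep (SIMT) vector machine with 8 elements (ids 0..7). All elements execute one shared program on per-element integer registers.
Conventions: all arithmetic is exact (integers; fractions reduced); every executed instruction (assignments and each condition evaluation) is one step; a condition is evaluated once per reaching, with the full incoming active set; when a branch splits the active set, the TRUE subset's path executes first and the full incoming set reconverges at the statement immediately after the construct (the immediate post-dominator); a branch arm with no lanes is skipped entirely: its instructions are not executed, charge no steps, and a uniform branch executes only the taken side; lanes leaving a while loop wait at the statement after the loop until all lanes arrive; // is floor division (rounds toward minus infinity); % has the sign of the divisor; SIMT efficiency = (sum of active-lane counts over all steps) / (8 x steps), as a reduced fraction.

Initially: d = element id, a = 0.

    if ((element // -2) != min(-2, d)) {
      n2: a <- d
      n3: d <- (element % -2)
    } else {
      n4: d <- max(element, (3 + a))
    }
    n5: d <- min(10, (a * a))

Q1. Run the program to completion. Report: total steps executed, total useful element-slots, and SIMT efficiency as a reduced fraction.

Answer: 5 steps, 30 useful, 3/4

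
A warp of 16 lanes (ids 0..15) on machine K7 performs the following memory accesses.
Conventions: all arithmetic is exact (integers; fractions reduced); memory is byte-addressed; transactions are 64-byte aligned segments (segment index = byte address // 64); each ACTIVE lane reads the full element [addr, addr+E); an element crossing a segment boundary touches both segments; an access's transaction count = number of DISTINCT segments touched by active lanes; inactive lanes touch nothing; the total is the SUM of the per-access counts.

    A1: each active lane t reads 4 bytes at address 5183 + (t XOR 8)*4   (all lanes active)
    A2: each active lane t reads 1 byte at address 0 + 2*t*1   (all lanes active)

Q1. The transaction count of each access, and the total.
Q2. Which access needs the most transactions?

A1: 2 transactions
A2: 1 transaction

Answer: 2,1; total 3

Answer: A1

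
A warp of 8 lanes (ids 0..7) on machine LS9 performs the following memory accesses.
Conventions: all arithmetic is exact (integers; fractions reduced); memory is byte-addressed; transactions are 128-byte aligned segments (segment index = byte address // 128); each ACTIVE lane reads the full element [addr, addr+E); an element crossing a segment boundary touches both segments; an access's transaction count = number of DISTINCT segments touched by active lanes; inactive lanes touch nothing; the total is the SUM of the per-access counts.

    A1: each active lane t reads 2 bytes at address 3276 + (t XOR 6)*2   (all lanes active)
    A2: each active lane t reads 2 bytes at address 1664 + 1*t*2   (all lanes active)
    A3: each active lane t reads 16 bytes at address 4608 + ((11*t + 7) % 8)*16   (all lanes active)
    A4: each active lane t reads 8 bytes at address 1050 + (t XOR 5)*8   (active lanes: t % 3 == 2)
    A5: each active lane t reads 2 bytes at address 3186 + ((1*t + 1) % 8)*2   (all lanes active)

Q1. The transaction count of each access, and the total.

A1: 1 transaction
A2: 1 transaction
A3: 1 transaction
A4: 1 transaction
A5: 2 transactions

Answer: 1,1,1,1,2; total 6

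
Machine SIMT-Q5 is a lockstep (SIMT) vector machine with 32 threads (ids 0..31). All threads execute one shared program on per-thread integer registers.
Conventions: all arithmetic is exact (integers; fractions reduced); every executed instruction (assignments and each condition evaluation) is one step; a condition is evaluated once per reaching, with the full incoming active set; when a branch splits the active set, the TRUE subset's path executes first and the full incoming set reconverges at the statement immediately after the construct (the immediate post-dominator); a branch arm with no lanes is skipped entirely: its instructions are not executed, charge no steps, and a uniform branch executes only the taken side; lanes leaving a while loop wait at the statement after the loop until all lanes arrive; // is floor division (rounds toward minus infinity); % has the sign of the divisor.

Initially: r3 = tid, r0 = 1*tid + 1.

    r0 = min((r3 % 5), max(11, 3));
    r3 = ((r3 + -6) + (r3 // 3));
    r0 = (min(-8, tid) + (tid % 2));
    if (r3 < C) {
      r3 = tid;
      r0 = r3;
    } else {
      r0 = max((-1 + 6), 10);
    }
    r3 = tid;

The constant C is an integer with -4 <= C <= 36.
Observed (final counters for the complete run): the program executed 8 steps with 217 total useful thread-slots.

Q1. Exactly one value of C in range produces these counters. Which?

Answer: C = 27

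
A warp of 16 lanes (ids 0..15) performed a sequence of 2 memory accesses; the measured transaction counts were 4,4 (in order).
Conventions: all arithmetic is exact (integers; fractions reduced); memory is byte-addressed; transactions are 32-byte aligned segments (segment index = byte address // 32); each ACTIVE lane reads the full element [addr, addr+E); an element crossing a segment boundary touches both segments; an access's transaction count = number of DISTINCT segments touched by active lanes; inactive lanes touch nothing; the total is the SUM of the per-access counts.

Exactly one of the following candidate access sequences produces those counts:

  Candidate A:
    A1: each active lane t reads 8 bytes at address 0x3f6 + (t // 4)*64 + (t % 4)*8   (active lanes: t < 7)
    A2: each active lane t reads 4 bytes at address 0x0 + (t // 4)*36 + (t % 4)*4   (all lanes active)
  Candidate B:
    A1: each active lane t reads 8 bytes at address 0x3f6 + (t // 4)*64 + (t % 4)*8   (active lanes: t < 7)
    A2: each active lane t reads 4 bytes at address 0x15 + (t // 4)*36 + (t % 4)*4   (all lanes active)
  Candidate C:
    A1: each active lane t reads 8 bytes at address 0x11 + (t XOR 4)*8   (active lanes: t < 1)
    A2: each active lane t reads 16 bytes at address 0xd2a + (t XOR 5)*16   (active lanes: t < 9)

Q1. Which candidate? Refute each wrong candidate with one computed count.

B: A2 gives 5 transactions, not 4
C: A1 gives 1 transaction, not 4
A: all counts match (4,4)

Answer: A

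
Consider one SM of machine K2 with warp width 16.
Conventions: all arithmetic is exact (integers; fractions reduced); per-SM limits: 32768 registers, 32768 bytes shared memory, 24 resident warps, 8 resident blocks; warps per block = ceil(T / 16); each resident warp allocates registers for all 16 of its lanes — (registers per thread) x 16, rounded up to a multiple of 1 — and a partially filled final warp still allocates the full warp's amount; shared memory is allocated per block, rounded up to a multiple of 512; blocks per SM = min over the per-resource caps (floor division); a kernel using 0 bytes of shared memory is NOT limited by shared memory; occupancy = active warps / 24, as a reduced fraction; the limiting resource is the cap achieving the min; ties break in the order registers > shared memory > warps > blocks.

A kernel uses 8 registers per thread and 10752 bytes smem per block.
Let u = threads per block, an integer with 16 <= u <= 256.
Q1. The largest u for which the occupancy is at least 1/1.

Answer: u = 192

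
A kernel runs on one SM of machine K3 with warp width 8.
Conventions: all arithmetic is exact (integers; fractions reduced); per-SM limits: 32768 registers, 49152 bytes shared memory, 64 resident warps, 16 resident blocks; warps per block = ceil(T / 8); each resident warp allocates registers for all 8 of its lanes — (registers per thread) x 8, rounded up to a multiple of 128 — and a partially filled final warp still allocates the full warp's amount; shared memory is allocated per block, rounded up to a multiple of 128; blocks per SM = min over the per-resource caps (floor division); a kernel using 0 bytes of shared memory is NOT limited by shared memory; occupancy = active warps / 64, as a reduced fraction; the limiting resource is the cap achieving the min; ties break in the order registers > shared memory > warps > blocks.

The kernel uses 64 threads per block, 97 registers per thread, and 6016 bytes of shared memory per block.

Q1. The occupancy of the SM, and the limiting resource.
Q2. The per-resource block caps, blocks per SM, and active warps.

Answer: occupancy 1/2, limited by registers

registers: 4 blocks
shared memory: 8 blocks
warps: 8 blocks
blocks: 16 blocks

Answer: 4 blocks, 32 active warps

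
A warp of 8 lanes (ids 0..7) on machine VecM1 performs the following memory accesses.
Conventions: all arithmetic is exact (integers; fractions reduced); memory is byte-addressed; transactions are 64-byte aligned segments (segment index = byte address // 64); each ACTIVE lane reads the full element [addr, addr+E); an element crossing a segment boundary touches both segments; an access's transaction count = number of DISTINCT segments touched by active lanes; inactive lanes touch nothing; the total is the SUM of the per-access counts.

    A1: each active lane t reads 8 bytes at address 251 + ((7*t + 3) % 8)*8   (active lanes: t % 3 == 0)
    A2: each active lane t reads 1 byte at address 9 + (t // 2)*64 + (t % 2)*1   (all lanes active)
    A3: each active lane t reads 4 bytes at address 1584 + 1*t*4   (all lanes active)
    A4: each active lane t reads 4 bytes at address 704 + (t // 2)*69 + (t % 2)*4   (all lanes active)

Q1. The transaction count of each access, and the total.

A1: 2 transactions
A2: 4 transactions
A3: 2 transactions
A4: 4 transactions

Answer: 2,4,2,4; total 12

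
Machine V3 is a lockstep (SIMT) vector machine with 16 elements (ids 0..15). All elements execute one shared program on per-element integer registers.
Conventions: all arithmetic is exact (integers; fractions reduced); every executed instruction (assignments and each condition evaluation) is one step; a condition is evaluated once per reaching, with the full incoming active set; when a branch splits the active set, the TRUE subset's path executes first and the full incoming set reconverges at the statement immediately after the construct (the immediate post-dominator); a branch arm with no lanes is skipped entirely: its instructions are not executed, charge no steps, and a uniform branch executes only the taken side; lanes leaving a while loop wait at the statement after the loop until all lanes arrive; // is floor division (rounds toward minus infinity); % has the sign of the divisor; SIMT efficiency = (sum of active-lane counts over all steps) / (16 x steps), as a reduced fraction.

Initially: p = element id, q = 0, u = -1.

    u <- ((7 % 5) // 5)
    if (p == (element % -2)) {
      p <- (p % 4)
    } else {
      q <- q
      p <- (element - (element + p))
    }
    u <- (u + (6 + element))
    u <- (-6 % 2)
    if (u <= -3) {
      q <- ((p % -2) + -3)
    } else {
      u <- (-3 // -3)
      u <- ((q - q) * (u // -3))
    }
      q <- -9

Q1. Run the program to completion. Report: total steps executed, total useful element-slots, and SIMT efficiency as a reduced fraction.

Answer: 11 steps, 159 useful, 159/176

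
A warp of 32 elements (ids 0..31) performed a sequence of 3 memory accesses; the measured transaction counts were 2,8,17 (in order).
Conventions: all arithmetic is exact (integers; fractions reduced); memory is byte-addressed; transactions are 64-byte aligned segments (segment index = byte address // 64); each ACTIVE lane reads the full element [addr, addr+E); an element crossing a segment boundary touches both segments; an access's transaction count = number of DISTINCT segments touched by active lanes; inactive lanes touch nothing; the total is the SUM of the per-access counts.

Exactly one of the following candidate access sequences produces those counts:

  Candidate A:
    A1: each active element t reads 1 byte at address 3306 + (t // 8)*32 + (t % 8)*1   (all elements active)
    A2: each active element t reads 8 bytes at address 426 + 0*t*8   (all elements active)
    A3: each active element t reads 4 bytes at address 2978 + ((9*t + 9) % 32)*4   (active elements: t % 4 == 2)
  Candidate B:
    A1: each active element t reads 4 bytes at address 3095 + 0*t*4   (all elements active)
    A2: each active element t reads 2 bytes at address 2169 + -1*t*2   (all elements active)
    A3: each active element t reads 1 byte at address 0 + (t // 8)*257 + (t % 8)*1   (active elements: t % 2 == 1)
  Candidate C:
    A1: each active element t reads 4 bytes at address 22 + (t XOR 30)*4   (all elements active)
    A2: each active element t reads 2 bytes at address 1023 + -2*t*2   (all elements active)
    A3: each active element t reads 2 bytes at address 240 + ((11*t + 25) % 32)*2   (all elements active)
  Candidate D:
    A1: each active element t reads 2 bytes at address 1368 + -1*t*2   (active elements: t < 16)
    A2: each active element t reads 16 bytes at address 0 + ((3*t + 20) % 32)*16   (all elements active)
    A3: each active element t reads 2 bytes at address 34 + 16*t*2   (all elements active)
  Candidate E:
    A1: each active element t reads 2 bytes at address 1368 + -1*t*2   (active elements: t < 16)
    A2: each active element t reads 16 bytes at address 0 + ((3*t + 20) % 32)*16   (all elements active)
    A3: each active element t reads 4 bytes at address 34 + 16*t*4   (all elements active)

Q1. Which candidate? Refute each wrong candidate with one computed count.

A: A1 gives 3 transactions, not 2
B: A1 gives 1 transaction, not 2
C: A1 gives 3 transactions, not 2
E: A3 gives 32 transactions, not 17
D: all counts match (2,8,17)

Answer: D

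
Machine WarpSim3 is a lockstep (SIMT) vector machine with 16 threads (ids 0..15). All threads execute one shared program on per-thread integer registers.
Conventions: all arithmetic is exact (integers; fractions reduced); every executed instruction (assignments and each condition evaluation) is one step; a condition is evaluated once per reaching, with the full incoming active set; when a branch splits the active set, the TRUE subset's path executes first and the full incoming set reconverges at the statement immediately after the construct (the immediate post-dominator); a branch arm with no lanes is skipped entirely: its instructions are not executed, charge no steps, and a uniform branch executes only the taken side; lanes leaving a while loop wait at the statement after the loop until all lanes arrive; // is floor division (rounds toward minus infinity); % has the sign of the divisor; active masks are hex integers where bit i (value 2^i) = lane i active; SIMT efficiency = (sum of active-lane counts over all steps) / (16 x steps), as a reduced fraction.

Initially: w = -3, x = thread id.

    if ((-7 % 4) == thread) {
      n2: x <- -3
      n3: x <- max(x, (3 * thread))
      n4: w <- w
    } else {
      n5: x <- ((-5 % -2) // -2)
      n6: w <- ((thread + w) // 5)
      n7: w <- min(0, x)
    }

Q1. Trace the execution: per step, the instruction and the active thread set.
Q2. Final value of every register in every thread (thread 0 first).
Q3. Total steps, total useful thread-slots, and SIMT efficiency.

step 0: eval ((-7 % 4) == thread)    0xffff
step 1: x <- -3                      0x0002
step 2: x <- max(x, (3 * thread))    0x0002
step 3: w <- w                       0x0002
step 4: x <- ((-5 % -2) // -2)       0xfffd
step 5: w <- ((thread + w) // 5)     0xfffd
step 6: w <- min(0, x)               0xfffd

Answer: 7 steps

w: 0,-3,0,0,0,0,0,0,0,0,0,0,0,0,0,0
x: 0,3,0,0,0,0,0,0,0,0,0,0,0,0,0,0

steps = 7; useful = 64; efficiency = 64/112 = 4/7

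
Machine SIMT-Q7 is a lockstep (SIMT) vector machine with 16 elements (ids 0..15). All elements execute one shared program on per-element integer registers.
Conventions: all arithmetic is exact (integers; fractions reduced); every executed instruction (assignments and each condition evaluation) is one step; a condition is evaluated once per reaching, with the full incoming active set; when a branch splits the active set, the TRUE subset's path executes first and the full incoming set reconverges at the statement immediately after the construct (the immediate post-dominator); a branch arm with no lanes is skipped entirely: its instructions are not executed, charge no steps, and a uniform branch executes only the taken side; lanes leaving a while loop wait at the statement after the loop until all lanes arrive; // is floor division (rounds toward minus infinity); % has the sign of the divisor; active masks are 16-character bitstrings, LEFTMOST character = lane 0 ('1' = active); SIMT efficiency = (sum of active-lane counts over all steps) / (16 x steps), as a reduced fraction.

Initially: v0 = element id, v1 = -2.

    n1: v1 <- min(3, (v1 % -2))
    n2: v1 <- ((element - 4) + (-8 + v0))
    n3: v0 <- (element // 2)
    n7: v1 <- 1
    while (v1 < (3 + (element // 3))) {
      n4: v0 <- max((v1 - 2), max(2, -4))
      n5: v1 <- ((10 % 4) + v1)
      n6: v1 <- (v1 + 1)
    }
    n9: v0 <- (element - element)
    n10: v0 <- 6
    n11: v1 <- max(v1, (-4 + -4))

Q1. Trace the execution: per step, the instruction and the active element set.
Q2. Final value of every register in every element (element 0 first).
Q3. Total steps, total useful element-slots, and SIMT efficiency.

step 0: v1 <- min(3, (v1 % -2))      1111111111111111
step 1: v1 <- ((element - 4) + (-8 + v0)) 1111111111111111
step 2: v0 <- (element // 2)         1111111111111111
step 3: v1 <- 1                      1111111111111111
step 4: eval (v1 < (3 + (element // 3))) 1111111111111111
step 5: v0 <- max((v1 - 2), max(2, -4)) 1111111111111111
step 6: v1 <- ((10 % 4) + v1)        1111111111111111
step 7: v1 <- (v1 + 1)               1111111111111111
step 8: eval (v1 < (3 + (element // 3))) 1111111111111111
step 9: v0 <- max((v1 - 2), max(2, -4)) 0000001111111111
step 10: v1 <- ((10 % 4) + v1)        0000001111111111
step 11: v1 <- (v1 + 1)               0000001111111111
step 12: eval (v1 < (3 + (element // 3))) 0000001111111111
step 13: v0 <- max((v1 - 2), max(2, -4)) 0000000000000001
step 14: v1 <- ((10 % 4) + v1)        0000000000000001
step 15: v1 <- (v1 + 1)               0000000000000001
step 16: eval (v1 < (3 + (element // 3))) 0000000000000001
step 17: v0 <- (element - element)    1111111111111111
step 18: v0 <- 6                      1111111111111111
step 19: v1 <- max(v1, (-4 + -4))     1111111111111111

Answer: 20 steps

v0: 6,6,6,6,6,6,6,6,6,6,6,6,6,6,6,6
v1: 4,4,4,4,4,4,7,7,7,7,7,7,7,7,7,10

steps = 20; useful = 236; efficiency = 236/320 = 59/80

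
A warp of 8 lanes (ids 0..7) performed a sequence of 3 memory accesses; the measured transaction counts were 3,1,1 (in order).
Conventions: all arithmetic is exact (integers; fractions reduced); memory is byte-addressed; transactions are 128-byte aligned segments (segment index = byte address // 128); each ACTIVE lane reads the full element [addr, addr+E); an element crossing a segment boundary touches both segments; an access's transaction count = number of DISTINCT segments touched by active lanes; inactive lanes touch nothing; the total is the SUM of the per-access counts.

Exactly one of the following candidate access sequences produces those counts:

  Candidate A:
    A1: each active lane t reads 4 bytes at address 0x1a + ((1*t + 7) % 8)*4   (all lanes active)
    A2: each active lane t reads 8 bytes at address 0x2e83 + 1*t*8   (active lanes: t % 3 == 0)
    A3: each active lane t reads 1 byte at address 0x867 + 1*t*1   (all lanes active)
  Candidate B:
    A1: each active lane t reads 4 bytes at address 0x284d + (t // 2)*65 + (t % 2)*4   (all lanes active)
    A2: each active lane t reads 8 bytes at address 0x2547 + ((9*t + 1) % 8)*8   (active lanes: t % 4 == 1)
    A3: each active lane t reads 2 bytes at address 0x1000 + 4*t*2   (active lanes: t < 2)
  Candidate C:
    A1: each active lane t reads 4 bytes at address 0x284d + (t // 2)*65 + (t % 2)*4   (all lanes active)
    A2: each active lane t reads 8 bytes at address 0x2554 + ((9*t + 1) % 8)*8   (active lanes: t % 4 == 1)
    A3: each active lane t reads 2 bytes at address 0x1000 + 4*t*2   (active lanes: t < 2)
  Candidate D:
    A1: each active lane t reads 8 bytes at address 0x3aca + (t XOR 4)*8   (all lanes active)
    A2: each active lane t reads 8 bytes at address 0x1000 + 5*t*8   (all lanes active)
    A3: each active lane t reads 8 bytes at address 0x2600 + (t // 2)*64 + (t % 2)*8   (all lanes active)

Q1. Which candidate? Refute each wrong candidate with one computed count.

A: A1 gives 1 transaction, not 3
C: A2 gives 2 transactions, not 1
D: A1 gives 2 transactions, not 3
B: all counts match (3,1,1)

Answer: B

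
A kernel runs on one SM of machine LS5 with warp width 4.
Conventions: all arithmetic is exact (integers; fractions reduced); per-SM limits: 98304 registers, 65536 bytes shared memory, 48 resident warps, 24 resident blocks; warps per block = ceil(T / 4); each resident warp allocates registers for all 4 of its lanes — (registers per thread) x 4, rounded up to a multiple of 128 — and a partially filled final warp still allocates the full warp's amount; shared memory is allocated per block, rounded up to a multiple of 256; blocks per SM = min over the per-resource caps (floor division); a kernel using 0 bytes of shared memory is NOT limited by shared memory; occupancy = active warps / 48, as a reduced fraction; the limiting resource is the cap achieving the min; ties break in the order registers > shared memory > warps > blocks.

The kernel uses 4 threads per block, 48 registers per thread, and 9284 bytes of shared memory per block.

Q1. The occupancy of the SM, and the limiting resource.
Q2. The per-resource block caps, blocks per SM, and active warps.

Answer: occupancy 1/8, limited by shared memory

registers: 384 blocks
shared memory: 6 blocks
warps: 48 blocks
blocks: 24 blocks

Answer: 6 blocks, 6 active warps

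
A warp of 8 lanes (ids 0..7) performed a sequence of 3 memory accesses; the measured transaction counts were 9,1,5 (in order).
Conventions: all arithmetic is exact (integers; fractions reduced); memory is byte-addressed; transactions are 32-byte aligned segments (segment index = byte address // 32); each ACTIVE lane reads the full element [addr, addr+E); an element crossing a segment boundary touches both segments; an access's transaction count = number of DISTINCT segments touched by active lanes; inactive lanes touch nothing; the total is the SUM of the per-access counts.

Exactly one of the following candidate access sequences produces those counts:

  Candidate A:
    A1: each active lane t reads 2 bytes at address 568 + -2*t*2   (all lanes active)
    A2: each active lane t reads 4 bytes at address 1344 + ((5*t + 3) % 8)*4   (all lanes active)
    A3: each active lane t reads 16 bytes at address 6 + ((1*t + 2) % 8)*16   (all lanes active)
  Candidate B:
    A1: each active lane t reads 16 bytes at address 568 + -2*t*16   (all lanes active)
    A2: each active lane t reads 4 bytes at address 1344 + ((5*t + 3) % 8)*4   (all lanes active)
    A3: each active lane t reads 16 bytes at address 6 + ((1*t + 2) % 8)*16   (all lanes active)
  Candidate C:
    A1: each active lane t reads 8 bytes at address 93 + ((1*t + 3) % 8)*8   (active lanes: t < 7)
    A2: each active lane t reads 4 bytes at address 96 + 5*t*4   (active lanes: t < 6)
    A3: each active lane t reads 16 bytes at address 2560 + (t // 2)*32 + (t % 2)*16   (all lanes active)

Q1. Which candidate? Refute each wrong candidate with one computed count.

A: A1 gives 2 transactions, not 9
C: A1 gives 3 transactions, not 9
B: all counts match (9,1,5)

Answer: B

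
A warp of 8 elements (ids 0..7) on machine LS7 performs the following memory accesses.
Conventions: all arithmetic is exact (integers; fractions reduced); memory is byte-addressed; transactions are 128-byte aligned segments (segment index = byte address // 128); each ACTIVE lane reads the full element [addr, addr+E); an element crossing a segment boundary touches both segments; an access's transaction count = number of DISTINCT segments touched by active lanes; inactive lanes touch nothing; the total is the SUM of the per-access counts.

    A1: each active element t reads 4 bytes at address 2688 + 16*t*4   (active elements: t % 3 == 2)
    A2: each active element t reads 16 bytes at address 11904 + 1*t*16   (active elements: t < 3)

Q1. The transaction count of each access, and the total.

A1: 2 transactions
A2: 1 transaction

Answer: 2,1; total 3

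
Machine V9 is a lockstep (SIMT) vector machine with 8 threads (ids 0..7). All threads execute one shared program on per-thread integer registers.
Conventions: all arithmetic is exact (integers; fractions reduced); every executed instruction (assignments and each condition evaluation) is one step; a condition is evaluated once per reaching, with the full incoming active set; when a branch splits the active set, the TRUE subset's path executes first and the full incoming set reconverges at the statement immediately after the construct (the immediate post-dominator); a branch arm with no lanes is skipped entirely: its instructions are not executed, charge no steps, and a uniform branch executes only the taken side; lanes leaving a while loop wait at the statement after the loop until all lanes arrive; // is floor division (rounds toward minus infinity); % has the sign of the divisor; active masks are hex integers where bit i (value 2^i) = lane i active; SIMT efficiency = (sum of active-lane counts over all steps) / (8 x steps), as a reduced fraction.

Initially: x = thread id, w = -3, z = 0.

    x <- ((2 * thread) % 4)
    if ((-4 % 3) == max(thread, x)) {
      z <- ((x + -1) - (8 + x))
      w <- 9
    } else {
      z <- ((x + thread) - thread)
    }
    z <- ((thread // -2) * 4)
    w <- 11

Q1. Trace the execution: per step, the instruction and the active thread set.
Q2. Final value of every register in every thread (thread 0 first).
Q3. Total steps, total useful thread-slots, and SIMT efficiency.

step 0: x <- ((2 * thread) % 4)      0xff
step 1: eval ((-4 % 3) == max(thread, x)) 0xff
step 2: z <- ((x + -1) - (8 + x))    0x06
step 3: w <- 9                       0x06
step 4: z <- ((x + thread) - thread) 0xf9
step 5: z <- ((thread // -2) * 4)    0xff
step 6: w <- 11                      0xff

Answer: 7 steps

x: 0,2,0,2,0,2,0,2
w: 11,11,11,11,11,11,11,11
z: 0,-4,-4,-8,-8,-12,-12,-16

steps = 7; useful = 42; efficiency = 42/56 = 3/4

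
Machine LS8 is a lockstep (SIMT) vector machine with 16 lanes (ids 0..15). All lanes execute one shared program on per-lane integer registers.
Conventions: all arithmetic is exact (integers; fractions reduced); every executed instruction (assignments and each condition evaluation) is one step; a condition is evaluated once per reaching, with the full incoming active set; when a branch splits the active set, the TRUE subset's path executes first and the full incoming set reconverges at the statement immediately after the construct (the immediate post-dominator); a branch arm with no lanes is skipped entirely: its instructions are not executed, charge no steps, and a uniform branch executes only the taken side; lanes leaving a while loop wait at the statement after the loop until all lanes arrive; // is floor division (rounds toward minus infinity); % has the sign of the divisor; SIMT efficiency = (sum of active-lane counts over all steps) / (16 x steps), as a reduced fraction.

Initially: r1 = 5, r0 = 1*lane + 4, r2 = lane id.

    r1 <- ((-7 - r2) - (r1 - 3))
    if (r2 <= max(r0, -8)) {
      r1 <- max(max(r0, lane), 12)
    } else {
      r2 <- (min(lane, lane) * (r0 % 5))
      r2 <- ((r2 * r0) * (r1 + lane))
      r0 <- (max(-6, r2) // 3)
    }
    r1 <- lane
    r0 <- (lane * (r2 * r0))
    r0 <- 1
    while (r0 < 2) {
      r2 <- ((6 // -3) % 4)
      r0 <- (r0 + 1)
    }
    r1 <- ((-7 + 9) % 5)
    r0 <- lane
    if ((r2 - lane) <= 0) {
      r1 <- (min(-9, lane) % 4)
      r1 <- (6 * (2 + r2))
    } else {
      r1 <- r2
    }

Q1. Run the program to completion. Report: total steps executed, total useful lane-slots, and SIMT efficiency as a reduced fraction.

Answer: 16 steps, 238 useful, 119/128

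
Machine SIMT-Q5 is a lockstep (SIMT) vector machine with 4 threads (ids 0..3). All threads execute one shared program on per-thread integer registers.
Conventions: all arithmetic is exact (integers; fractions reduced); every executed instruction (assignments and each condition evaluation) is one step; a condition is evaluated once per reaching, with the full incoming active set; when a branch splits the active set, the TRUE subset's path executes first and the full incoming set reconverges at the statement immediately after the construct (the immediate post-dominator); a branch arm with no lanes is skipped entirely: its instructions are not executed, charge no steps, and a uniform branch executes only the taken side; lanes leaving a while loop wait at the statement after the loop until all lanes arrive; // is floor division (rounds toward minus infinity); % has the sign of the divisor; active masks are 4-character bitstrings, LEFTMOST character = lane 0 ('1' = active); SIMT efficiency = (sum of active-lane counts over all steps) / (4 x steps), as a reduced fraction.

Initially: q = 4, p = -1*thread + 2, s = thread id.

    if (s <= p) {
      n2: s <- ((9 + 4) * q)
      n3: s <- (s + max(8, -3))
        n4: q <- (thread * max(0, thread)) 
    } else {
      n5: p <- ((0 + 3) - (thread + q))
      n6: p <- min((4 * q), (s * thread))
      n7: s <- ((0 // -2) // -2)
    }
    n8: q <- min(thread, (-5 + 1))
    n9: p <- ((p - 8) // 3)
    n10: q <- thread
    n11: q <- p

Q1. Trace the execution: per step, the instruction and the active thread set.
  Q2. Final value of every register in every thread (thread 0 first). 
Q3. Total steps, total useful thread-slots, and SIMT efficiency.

step 0: eval (s <= p)                1111
step 1: s <- ((9 + 4) * q)           1100
step 2: s <- (s + max(8, -3))        1100
step 3: q <- (thread * max(0, thread)) 1100
step 4: p <- ((0 + 3) - (thread + q)) 0011
step 5: p <- min((4 * q), (s * thread)) 0011
step 6: s <- ((0 // -2) // -2)       0011
step 7: q <- min(thread, (-5 + 1))   1111
step 8: p <- ((p - 8) // 3)          1111
step 9: q <- thread                  1111
step 10: q <- p                       1111

Answer: 11 steps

q: -2,-3,-2,0
p: -2,-3,-2,0
s: 60,60,0,0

steps = 11; useful = 32; efficiency = 32/44 = 8/11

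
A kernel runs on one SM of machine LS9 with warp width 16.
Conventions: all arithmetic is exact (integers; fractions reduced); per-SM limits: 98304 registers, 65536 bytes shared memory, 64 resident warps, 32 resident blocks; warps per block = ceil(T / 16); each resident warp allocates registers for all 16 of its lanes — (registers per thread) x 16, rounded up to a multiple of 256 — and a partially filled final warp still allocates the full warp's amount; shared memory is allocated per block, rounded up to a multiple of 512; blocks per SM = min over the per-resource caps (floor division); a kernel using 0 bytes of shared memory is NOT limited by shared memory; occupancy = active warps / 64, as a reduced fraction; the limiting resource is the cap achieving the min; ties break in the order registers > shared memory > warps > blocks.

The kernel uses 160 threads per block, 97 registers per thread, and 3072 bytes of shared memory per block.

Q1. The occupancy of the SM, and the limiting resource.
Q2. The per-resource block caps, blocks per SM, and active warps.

Answer: occupancy 25/32, limited by registers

registers: 5 blocks
shared memory: 21 blocks
warps: 6 blocks
blocks: 32 blocks

Answer: 5 blocks, 50 active warps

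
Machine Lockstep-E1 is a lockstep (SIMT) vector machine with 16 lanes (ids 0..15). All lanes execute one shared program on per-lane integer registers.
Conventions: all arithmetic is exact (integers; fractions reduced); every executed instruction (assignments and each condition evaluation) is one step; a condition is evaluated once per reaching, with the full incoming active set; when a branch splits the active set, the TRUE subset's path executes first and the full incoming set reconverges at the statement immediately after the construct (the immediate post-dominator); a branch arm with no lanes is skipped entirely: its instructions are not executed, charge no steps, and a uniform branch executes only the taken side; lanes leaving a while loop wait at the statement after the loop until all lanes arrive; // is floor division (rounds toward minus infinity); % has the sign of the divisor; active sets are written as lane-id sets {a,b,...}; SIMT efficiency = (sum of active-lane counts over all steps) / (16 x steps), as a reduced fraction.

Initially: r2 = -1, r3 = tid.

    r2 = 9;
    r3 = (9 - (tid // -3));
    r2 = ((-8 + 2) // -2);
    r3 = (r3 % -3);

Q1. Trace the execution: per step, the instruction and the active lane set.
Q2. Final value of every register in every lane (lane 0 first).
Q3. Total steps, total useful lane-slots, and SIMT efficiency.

step 0: r2 <- 9                      {0,1,2,3,4,5,6,7,8,9,10,11,12,13,14,15}
step 1: r3 <- (9 - (tid // -3))      {0,1,2,3,4,5,6,7,8,9,10,11,12,13,14,15}
step 2: r2 <- ((-8 + 2) // -2)       {0,1,2,3,4,5,6,7,8,9,10,11,12,13,14,15}
step 3: r3 <- (r3 % -3)              {0,1,2,3,4,5,6,7,8,9,10,11,12,13,14,15}

Answer: 4 steps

r2: 3,3,3,3,3,3,3,3,3,3,3,3,3,3,3,3
r3: 0,-2,-2,-2,-1,-1,-1,0,0,0,-2,-2,-2,-1,-1,-1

steps = 4; useful = 64; efficiency = 64/64 = 1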